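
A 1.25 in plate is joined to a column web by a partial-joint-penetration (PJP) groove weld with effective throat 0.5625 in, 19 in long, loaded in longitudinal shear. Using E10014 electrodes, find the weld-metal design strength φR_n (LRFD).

E100XX → F_EXX = 100 ksi.
Effective throat (given) t_e = 0.5625 in.
A_we = 0.5625 × 19 = 10.69 in².
F_nw = 0.6 F_EXX = 60 ksi.
φR_n = 0.75 × 60 × 10.69 = 480.9 kip.

φR_n ≈ 481 kip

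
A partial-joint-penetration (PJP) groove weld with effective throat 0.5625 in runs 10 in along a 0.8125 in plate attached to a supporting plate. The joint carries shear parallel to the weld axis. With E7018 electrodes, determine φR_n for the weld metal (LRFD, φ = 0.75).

φR_n ≈ 177 kip

E70XX → F_EXX = 70 ksi.
Effective throat (given) t_e = 0.5625 in.
A_we = 0.5625 × 10 = 5.625 in².
F_nw = 0.6 F_EXX = 42 ksi.
φR_n = 0.75 × 42 × 5.625 = 177.2 kip.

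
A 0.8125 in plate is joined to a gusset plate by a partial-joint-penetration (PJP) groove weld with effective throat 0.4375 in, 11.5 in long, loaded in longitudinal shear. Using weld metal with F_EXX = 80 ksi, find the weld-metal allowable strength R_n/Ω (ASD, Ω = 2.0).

R_n/Ω ≈ 121 kips

Effective throat (given) t_e = 0.4375 in.
A_we = 0.4375 × 11.5 = 5.031 in².
F_nw = 0.6 F_EXX = 48 ksi.
R_n/Ω = (48 × 5.031) / 2.0 = 120.8 kips.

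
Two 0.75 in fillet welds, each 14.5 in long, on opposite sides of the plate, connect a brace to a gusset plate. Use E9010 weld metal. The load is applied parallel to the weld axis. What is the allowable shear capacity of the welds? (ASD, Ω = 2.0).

R_n/Ω ≈ 415 kip

E90XX → F_EXX = 90 ksi.
Effective throat t_e = 0.707 × 0.75 = 0.5302 in.
Total length L = 29 in; A_we = 0.5302 × 29 = 15.38 in².
F_nw = 0.6 F_EXX = 0.6 × 90 = 54 ksi.
R_n = 54 × 15.38 = 830.4 kip; R_n/Ω = 830.4/2.0 = 415.2 kip.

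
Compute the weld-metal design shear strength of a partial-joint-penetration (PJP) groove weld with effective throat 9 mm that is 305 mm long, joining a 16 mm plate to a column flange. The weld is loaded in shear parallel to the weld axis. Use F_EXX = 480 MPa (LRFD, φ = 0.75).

Effective throat (given) t_e = 9 mm.
A_we = 9 × 305 = 2745 mm².
F_nw = 0.6 F_EXX = 288 MPa.
φR_n = 0.75 × 288 × 2745 × 10⁻³ = 592.9 kN.

φR_n ≈ 593 kN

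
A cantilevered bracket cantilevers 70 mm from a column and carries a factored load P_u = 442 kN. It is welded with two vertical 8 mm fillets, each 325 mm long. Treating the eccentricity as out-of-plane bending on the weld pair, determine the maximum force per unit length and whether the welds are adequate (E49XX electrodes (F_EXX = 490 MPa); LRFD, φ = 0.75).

f_max ≈ 1110 N/mm; adequate

L_w = 2 × 325 = 650 mm; section modulus (unit throat) S = 2 × L²/6 = 35210 mm².
Direct shear f_v = P/L_w = 442×10³/650 = 680 N/mm.
Moment M = P × e = 442×10³ × 70 = 30940000 N·mm; bending f_b = M/S = 878.8 N/mm.
f_max = √(f_v² + f_b²) = √(680² + 878.8²) = 1111 N/mm.
φr_n = 0.75 × 0.6 × 490 × (0.707 × 8) = 1247 N/mm → adequate.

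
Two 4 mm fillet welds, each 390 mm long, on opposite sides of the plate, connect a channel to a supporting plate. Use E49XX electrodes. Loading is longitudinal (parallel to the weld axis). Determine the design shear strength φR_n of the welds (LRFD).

E49XX → F_EXX = 490 MPa.
Effective throat t_e = 0.707 × 4 = 2.828 mm.
Total length L = 780 mm; A_we = 2.828 × 780 = 2206 mm².
F_nw = 0.6 F_EXX = 0.6 × 490 = 294 MPa.
φR_n = 0.75 × 294 × 2206 × 10⁻³ = 486.4 kN.

φR_n ≈ 486 kN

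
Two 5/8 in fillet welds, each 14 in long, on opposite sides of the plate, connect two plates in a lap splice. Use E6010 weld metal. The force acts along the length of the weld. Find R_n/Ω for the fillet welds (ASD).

R_n/Ω ≈ 223 kip

E60XX → F_EXX = 60 ksi.
Effective throat t_e = 0.707 × 0.625 = 0.4419 in.
Total length L = 28 in; A_we = 0.4419 × 28 = 12.37 in².
F_nw = 0.6 F_EXX = 0.6 × 60 = 36 ksi.
R_n = 36 × 12.37 = 445.4 kip; R_n/Ω = 445.4/2.0 = 222.7 kip.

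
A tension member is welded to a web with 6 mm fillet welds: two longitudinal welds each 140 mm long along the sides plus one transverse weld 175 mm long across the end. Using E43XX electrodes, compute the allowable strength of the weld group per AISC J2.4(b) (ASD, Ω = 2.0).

R_n/Ω ≈ 274 kN

E43XX → F_EXX = 430 MPa.
t_e = 0.707 × 6 = 4.242 mm.
R_nwl = 0.6 × 430 × 4.242 × 280 × 10⁻³ = 306.4 kN (longitudinal, 2 welds).
R_nwt = 0.6 × 430 × 4.242 × 175 × 10⁻³ = 191.5 kN (transverse, base value).
(i) R_nwl + R_nwt = 498 kN; (ii) 0.85 R_nwl + 1.5 R_nwt = 547.8 kN.
R_n = max = 547.8 kN [governs: (ii)]; R_n/Ω = 273.9 kN.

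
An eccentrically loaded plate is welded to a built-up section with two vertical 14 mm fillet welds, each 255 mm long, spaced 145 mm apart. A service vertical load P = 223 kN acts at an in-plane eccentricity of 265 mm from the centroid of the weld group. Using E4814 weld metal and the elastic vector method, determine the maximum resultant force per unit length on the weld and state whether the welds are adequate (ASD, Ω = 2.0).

E48XX → F_EXX = 480 MPa.
Total weld length L_w = 510 mm. Treat welds as unit-width lines.
Polar moment about centroid: J = 2[d³/12 + d(b/2)²] = 2[255³/12 + 255×72.5²] = 5444000 mm³.
Direct shear f_v = P/L_w = 223×10³ / 510 = 437.3 N/mm (vertical).
Torsion M = P·e = 223×10³ × 265 = 59095000 N·mm.
Critical point at (x, y) = (72.5, 127.5) from centroid. f_tx = M·y/J = 1384 N/mm; f_ty = M·x/J = 787 N/mm.
Resultant f_max = √[f_tx² + (f_v + f_ty)²] = √[1384² + (437.3 + 787)²] = 1848 N/mm.
Capacity per unit length: r_n/Ω = (1/2.0) × 0.6 × 480 × (0.707 × 14) = 1425 N/mm.
1848 > 1425 → NOT adequate.

f_max ≈ 1850 N/mm; NOT adequate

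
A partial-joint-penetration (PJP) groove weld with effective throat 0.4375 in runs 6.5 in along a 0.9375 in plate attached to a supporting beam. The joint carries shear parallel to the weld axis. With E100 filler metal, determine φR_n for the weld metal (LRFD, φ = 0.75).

φR_n ≈ 128 kips

E100XX → F_EXX = 100 ksi.
Effective throat (given) t_e = 0.4375 in.
A_we = 0.4375 × 6.5 = 2.844 in².
F_nw = 0.6 F_EXX = 60 ksi.
φR_n = 0.75 × 60 × 2.844 = 128 kips.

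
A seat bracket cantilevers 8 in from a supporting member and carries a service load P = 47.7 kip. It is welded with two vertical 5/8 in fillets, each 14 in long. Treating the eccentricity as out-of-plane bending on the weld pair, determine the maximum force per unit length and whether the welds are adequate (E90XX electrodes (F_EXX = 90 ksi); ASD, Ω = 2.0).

L_w = 2 × 14 = 28 in; section modulus (unit throat) S = 2 × L²/6 = 65.33 in².
Direct shear f_v = P/L_w = 47.7/28 = 1.704 kip/in.
Moment M = P × e = 47.7 × 8 = 381.6 kip·in; bending f_b = M/S = 5.841 kip/in.
f_max = √(f_v² + f_b²) = √(1.704² + 5.841²) = 6.084 kip/in.
r_n/Ω = (1/2.0) × 0.6 × 90 × (0.707 × 0.625) = 11.93 kip/in → adequate.

f_max ≈ 6.08 kip/in; adequate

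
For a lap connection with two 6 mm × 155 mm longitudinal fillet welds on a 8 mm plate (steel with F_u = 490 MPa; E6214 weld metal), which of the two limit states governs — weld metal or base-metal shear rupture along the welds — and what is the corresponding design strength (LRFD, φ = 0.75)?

φR_n ≈ 367 kN (weld metal governs)

E62XX → F_EXX = 620 MPa.
t_e = 0.707 × 6 = 4.242 mm; L = 310 mm.
Weld metal: φR_n = 0.75 × 0.6 × 620 × 4.242 × 310 × 10⁻³ = 366.9 kN.
Base metal (shear rupture): φR_n = 0.75 × 0.6 × 490 × 8 × 310 × 10⁻³ = 546.8 kN.
Governing: weld metal.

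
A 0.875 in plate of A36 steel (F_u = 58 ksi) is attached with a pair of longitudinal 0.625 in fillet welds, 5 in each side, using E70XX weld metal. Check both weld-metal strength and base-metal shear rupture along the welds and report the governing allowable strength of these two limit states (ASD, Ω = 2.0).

R_n/Ω ≈ 92.8 kips (weld metal governs)

E70XX → F_EXX = 70 ksi.
t_e = 0.707 × 0.625 = 0.4419 in; L = 10 in.
Weld metal: R_n/Ω = (1/2.0) × 0.6 × 70 × 0.4419 × 10 = 92.79 kips.
Base metal (shear rupture): R_n/Ω = (1/2.0) × 0.6 × 58 × 0.875 × 10 = 152.2 kips.
Governing: weld metal.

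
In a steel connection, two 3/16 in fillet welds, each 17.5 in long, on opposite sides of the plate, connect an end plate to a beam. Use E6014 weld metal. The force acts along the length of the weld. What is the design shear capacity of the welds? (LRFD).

E60XX → F_EXX = 60 ksi.
Effective throat t_e = 0.707 × 0.1875 = 0.1326 in.
Total length L = 35 in; A_we = 0.1326 × 35 = 4.64 in².
F_nw = 0.6 F_EXX = 0.6 × 60 = 36 ksi.
φR_n = 0.75 × 36 × 4.64 = 125.3 kips.

φR_n ≈ 125 kips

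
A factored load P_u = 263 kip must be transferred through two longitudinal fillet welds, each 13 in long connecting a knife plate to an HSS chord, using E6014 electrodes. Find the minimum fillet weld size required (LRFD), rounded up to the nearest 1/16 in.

w = 9/16 in

E60XX → F_EXX = 60 ksi.
Total weld length L = 26 in.
Required throat t_e = P_u / (φ × 0.6 F_EXX × L) = 263 / (0.75 × 0.6 × 60 × 26) = 0.3746 in.
Required leg w = t_e / 0.707 = 0.5299 in → use 9/16 in.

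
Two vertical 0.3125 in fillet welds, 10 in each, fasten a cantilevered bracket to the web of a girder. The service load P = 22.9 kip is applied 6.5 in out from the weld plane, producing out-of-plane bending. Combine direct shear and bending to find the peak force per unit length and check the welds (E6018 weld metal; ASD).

f_max ≈ 4.61 kip/in; NOT adequate

E60XX → F_EXX = 60 ksi.
L_w = 2 × 10 = 20 in; section modulus (unit throat) S = 2 × L²/6 = 33.33 in².
Direct shear f_v = P/L_w = 22.9/20 = 1.145 kip/in.
Moment M = P × e = 22.9 × 6.5 = 148.85 kip·in; bending f_b = M/S = 4.465 kip/in.
f_max = √(f_v² + f_b²) = √(1.145² + 4.465²) = 4.61 kip/in.
r_n/Ω = (1/2.0) × 0.6 × 60 × (0.707 × 0.3125) = 3.977 kip/in → NOT adequate.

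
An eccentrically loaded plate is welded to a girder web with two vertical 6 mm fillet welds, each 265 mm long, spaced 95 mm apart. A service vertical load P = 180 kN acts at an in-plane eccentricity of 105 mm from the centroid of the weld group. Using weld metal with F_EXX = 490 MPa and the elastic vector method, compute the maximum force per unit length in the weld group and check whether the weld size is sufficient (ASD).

Total weld length L_w = 530 mm. Treat welds as unit-width lines.
Polar moment about centroid: J = 2[d³/12 + d(b/2)²] = 2[265³/12 + 265×47.5²] = 4297000 mm³.
Direct shear f_v = P/L_w = 180×10³ / 530 = 339.6 N/mm (vertical).
Torsion M = P·e = 180×10³ × 105 = 18900000 N·mm.
Critical point at (x, y) = (47.5, 132.5) from centroid. f_tx = M·y/J = 582.7 N/mm; f_ty = M·x/J = 208.9 N/mm.
Resultant f_max = √[f_tx² + (f_v + f_ty)²] = √[582.7² + (339.6 + 208.9)²] = 800.3 N/mm.
Capacity per unit length: r_n/Ω = (1/2.0) × 0.6 × 490 × (0.707 × 6) = 623.6 N/mm.
800.3 > 623.6 → NOT adequate.

f_max ≈ 800 N/mm; NOT adequate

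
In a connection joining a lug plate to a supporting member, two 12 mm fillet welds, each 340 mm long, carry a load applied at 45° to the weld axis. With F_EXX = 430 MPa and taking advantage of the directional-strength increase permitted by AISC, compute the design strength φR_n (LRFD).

t_e = 0.707 × 12 = 8.484 mm; A_we = 8.484 × 680 = 5769 mm².
Directional factor: 1.0 + 0.5 sin^1.5(45°) = 1.297.
F_nw = 0.6 × 430 × 1.297 = 334.7 MPa.
φR_n = 0.75 × 334.7 × 5769 × 10⁻³ = 1448 kN.

φR_n ≈ 1450 kN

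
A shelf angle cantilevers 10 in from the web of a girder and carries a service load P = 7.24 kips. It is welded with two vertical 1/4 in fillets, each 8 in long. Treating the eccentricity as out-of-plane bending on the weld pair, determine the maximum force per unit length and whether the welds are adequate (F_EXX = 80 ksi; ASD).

f_max ≈ 3.42 kip/in; adequate

L_w = 2 × 8 = 16 in; section modulus (unit throat) S = 2 × L²/6 = 21.33 in².
Direct shear f_v = P/L_w = 7.24/16 = 0.4525 kip/in.
Moment M = P × e = 7.24 × 10 = 72.4 kip·in; bending f_b = M/S = 3.394 kip/in.
f_max = √(f_v² + f_b²) = √(0.4525² + 3.394²) = 3.424 kip/in.
r_n/Ω = (1/2.0) × 0.6 × 80 × (0.707 × 0.25) = 4.242 kip/in → adequate.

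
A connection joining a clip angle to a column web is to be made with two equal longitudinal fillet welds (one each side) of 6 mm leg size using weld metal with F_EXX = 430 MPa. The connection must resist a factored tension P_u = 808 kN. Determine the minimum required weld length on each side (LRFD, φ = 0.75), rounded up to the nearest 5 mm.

L = 495 mm on each side

Throat t_e = 0.707 × 6 = 4.242 mm.
φr_n = 0.75 × 0.6 × 430 × 4.242 × 10⁻³ = 0.8208 kN/mm.
L_req = P_u / φr_n = 808 / 0.8208 = 984.4 mm total.
Per side: 984.4 / 2 = 492.2 mm.
Round up → use L = 495 mm on each side.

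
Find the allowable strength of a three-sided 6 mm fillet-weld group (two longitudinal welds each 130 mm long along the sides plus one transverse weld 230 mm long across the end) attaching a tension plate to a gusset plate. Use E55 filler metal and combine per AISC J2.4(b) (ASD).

E55XX → F_EXX = 550 MPa.
t_e = 0.707 × 6 = 4.242 mm.
R_nwl = 0.6 × 550 × 4.242 × 260 × 10⁻³ = 364 kN (longitudinal, 2 welds).
R_nwt = 0.6 × 550 × 4.242 × 230 × 10⁻³ = 322 kN (transverse, base value).
(i) R_nwl + R_nwt = 685.9 kN; (ii) 0.85 R_nwl + 1.5 R_nwt = 792.3 kN.
R_n = max = 792.3 kN [governs: (ii)]; R_n/Ω = 396.2 kN.

R_n/Ω ≈ 396 kN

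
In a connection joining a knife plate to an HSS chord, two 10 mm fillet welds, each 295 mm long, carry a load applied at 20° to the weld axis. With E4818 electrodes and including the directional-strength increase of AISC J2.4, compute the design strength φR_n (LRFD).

φR_n ≈ 991 kN

E48XX → F_EXX = 480 MPa.
t_e = 0.707 × 10 = 7.07 mm; A_we = 7.07 × 590 = 4171 mm².
Directional factor: 1.0 + 0.5 sin^1.5(20°) = 1.1.
F_nw = 0.6 × 480 × 1.1 = 316.8 MPa.
φR_n = 0.75 × 316.8 × 4171 × 10⁻³ = 991.1 kN.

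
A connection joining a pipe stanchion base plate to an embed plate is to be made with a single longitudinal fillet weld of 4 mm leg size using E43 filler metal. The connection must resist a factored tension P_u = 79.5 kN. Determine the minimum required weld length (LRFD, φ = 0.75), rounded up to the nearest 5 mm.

L = 150 mm

E43XX → F_EXX = 430 MPa.
Throat t_e = 0.707 × 4 = 2.828 mm.
φr_n = 0.75 × 0.6 × 430 × 2.828 × 10⁻³ = 0.5472 kN/mm.
L_req = P_u / φr_n = 79.5 / 0.5472 = 145.3 mm total.
Round up → use L = 150 mm.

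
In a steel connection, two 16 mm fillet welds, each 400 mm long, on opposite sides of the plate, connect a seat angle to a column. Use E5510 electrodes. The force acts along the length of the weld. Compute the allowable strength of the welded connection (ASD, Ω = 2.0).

E55XX → F_EXX = 550 MPa.
Effective throat t_e = 0.707 × 16 = 11.31 mm.
Total length L = 800 mm; A_we = 11.31 × 800 = 9050 mm².
F_nw = 0.6 F_EXX = 0.6 × 550 = 330 MPa.
R_n = 330 × 9050 × 10⁻³ = 2986 kN; R_n/Ω = 2986/2.0 = 1493 kN.

R_n/Ω ≈ 1490 kN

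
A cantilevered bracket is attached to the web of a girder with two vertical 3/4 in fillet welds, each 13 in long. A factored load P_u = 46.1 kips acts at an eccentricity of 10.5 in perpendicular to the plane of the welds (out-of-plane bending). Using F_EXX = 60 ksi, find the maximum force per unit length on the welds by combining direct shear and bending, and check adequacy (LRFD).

f_max ≈ 8.77 kip/in; adequate

L_w = 2 × 13 = 26 in; section modulus (unit throat) S = 2 × L²/6 = 56.33 in².
Direct shear f_v = P/L_w = 46.1/26 = 1.773 kip/in.
Moment M = P × e = 46.1 × 10.5 = 484.05 kip·in; bending f_b = M/S = 8.593 kip/in.
f_max = √(f_v² + f_b²) = √(1.773² + 8.593²) = 8.774 kip/in.
φr_n = 0.75 × 0.6 × 60 × (0.707 × 0.75) = 14.32 kip/in → adequate.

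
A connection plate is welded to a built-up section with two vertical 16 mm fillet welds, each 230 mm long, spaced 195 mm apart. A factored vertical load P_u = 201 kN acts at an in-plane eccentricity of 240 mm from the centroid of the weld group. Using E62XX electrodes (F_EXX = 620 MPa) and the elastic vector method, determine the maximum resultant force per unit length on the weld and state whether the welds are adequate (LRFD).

f_max ≈ 1460 N/mm; adequate

Total weld length L_w = 460 mm. Treat welds as unit-width lines.
Polar moment about centroid: J = 2[d³/12 + d(b/2)²] = 2[230³/12 + 230×97.5²] = 6401000 mm³.
Direct shear f_v = P/L_w = 201×10³ / 460 = 437 N/mm (vertical).
Torsion M = P·e = 201×10³ × 240 = 48240000 N·mm.
Critical point at (x, y) = (97.5, 115) from centroid. f_tx = M·y/J = 866.7 N/mm; f_ty = M·x/J = 734.8 N/mm.
Resultant f_max = √[f_tx² + (f_v + f_ty)²] = √[866.7² + (437 + 734.8)²] = 1457 N/mm.
Capacity per unit length: φr_n = 0.75 × 0.6 × 620 × (0.707 × 16) = 3156 N/mm.
1457 ≤ 3156 → adequate.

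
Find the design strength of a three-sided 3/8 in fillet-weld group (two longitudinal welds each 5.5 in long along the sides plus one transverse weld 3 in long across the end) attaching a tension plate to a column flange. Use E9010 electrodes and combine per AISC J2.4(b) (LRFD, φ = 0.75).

φR_n ≈ 150 kip

E90XX → F_EXX = 90 ksi.
t_e = 0.707 × 0.375 = 0.2651 in.
R_nwl = 0.6 × 90 × 0.2651 × 11 = 157.5 kip (longitudinal, 2 welds).
R_nwt = 0.6 × 90 × 0.2651 × 3 = 42.95 kip (transverse, base value).
(i) R_nwl + R_nwt = 200.4 kip; (ii) 0.85 R_nwl + 1.5 R_nwt = 198.3 kip.
R_n = max = 200.4 kip [governs: (i)]; φR_n = 150.3 kip.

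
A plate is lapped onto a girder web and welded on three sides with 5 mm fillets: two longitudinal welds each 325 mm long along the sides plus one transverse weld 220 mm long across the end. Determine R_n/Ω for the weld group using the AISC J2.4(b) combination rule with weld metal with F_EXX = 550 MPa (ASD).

R_n/Ω ≈ 515 kN

t_e = 0.707 × 5 = 3.535 mm.
R_nwl = 0.6 × 550 × 3.535 × 650 × 10⁻³ = 758.3 kN (longitudinal, 2 welds).
R_nwt = 0.6 × 550 × 3.535 × 220 × 10⁻³ = 256.6 kN (transverse, base value).
(i) R_nwl + R_nwt = 1015 kN; (ii) 0.85 R_nwl + 1.5 R_nwt = 1029 kN.
R_n = max = 1029 kN [governs: (ii)]; R_n/Ω = 514.7 kN.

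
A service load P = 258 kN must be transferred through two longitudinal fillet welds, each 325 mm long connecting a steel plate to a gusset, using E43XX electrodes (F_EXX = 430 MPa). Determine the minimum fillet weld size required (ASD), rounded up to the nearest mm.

w = 5 mm

Total weld length L = 650 mm.
Required throat t_e = P × Ω / (0.6 F_EXX × L) = 258 × 2.0 / (0.6 × 430 × 650 × 10⁻³) = 3.077 mm.
Required leg w = t_e / 0.707 = 4.352 mm → use 5 mm.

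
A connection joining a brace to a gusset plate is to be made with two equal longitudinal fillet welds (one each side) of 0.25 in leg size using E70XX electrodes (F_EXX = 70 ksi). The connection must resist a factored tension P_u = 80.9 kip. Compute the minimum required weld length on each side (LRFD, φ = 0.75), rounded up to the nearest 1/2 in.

L = 7.5 in on each side

Throat t_e = 0.707 × 0.25 = 0.1767 in.
φr_n = 0.75 × 0.6 × 70 × 0.1767 = 5.568 kip/in.
L_req = P_u / φr_n = 80.9 / 5.568 = 14.53 in total.
Per side: 14.53 / 2 = 7.265 in.
Round up → use L = 7.5 in on each side.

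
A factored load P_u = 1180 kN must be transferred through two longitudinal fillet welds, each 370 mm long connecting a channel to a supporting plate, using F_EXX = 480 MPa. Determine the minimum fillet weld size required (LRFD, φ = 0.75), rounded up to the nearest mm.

w = 11 mm

Total weld length L = 740 mm.
Required throat t_e = P_u / (φ × 0.6 F_EXX × L) = 1180 / (0.75 × 0.6 × 480 × 740 × 10⁻³) = 7.382 mm.
Required leg w = t_e / 0.707 = 10.44 mm → use 11 mm.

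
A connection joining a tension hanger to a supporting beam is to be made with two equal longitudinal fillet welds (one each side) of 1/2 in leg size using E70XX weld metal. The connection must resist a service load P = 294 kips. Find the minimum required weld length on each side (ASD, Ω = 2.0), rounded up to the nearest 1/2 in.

L = 20 in on each side

E70XX → F_EXX = 70 ksi.
Throat t_e = 0.707 × 0.5 = 0.3535 in.
r_n/Ω = (0.6 × 70 × 0.3535) / 2.0 = 7.423 kip/in.
L_req = P / (r_n/Ω) = 294 / 7.423 = 39.6 in total.
Per side: 39.6 / 2 = 19.8 in.
Round up → use L = 20 in on each side.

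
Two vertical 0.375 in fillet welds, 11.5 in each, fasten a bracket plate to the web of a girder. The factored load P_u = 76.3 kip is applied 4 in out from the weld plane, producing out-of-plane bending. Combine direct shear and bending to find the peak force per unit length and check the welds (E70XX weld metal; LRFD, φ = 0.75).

f_max ≈ 7.68 kip/in; adequate

E70XX → F_EXX = 70 ksi.
L_w = 2 × 11.5 = 23 in; section modulus (unit throat) S = 2 × L²/6 = 44.08 in².
Direct shear f_v = P/L_w = 76.3/23 = 3.317 kip/in.
Moment M = P × e = 76.3 × 4 = 305.2 kip·in; bending f_b = M/S = 6.923 kip/in.
f_max = √(f_v² + f_b²) = √(3.317² + 6.923²) = 7.677 kip/in.
φr_n = 0.75 × 0.6 × 70 × (0.707 × 0.375) = 8.351 kip/in → adequate.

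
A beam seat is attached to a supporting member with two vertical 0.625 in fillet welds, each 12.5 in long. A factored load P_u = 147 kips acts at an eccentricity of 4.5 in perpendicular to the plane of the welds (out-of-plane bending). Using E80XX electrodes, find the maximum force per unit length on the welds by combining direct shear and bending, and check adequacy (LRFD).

E80XX → F_EXX = 80 ksi.
L_w = 2 × 12.5 = 25 in; section modulus (unit throat) S = 2 × L²/6 = 52.08 in².
Direct shear f_v = P/L_w = 147/25 = 5.88 kip/in.
Moment M = P × e = 147 × 4.5 = 661.5 kip·in; bending f_b = M/S = 12.7 kip/in.
f_max = √(f_v² + f_b²) = √(5.88² + 12.7²) = 14 kip/in.
φr_n = 0.75 × 0.6 × 80 × (0.707 × 0.625) = 15.91 kip/in → adequate.

f_max ≈ 14 kip/in; adequate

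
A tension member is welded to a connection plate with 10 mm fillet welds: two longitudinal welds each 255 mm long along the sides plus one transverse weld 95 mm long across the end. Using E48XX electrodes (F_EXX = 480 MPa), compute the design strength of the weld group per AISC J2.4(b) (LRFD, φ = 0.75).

φR_n ≈ 924 kN

t_e = 0.707 × 10 = 7.07 mm.
R_nwl = 0.6 × 480 × 7.07 × 510 × 10⁻³ = 1038 kN (longitudinal, 2 welds).
R_nwt = 0.6 × 480 × 7.07 × 95 × 10⁻³ = 193.4 kN (transverse, base value).
(i) R_nwl + R_nwt = 1232 kN; (ii) 0.85 R_nwl + 1.5 R_nwt = 1173 kN.
R_n = max = 1232 kN [governs: (i)]; φR_n = 923.9 kN.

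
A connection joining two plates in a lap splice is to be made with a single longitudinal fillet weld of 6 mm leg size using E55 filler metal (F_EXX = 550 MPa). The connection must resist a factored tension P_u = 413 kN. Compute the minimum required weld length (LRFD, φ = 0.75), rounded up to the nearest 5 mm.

L = 395 mm

Throat t_e = 0.707 × 6 = 4.242 mm.
φr_n = 0.75 × 0.6 × 550 × 4.242 × 10⁻³ = 1.05 kN/mm.
L_req = P_u / φr_n = 413 / 1.05 = 393.4 mm total.
Round up → use L = 395 mm.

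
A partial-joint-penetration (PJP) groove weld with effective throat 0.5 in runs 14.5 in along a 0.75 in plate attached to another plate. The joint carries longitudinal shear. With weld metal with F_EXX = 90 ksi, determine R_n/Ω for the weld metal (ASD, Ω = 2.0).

Effective throat (given) t_e = 0.5 in.
A_we = 0.5 × 14.5 = 7.25 in².
F_nw = 0.6 F_EXX = 54 ksi.
R_n/Ω = (54 × 7.25) / 2.0 = 195.8 kip.

R_n/Ω ≈ 196 kip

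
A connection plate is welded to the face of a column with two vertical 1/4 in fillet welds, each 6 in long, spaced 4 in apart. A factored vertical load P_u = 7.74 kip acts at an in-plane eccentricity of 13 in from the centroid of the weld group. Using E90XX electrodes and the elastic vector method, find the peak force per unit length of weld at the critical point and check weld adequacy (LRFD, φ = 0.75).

f_max ≈ 4.71 kip/in; adequate

E90XX → F_EXX = 90 ksi.
Total weld length L_w = 12 in. Treat welds as unit-width lines.
Polar moment about centroid: J = 2[d³/12 + d(b/2)²] = 2[6³/12 + 6×2²] = 84 in³.
Direct shear f_v = P/L_w = 7.74 / 12 = 0.645 kip/in (vertical).
Torsion M = P·e = 7.74 × 13 = 100.62 kip·in.
Critical point at (x, y) = (2, 3) from centroid. f_tx = M·y/J = 3.594 kip/in; f_ty = M·x/J = 2.396 kip/in.
Resultant f_max = √[f_tx² + (f_v + f_ty)²] = √[3.594² + (0.645 + 2.396)²] = 4.707 kip/in.
Capacity per unit length: φr_n = 0.75 × 0.6 × 90 × (0.707 × 0.25) = 7.158 kip/in.
4.707 ≤ 7.158 → adequate.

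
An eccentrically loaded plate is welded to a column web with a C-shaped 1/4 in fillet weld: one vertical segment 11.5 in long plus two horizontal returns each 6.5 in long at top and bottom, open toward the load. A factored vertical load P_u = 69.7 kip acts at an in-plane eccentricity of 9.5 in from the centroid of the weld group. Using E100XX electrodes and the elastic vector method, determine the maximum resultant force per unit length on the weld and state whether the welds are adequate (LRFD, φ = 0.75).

f_max ≈ 9.5 kip/in; NOT adequate

E100XX → F_EXX = 100 ksi.
Total weld length L_w = 24.5 in. Treat welds as unit-width lines.
Centroid: x̄ = 2×6.5×3.25 / 24.5 = 1.724 in from the vertical weld.
Polar moment about centroid: J = I_x + I_y = [11.5³/12 + 2×6.5×5.75²] + [11.5×1.724² + 2(6.5³/12 + 6.5×1.526²)] = 666.8 in³.
Direct shear f_v = P/L_w = 69.7 / 24.5 = 2.845 kip/in (vertical).
Torsion M = P·e = 69.7 × 9.5 = 662.15 kip·in.
Critical point at (x, y) = (4.776, 5.75) from centroid. f_tx = M·y/J = 5.71 kip/in; f_ty = M·x/J = 4.742 kip/in.
Resultant f_max = √[f_tx² + (f_v + f_ty)²] = √[5.71² + (2.845 + 4.742)²] = 9.496 kip/in.
Capacity per unit length: φr_n = 0.75 × 0.6 × 100 × (0.707 × 0.25) = 7.954 kip/in.
9.496 > 7.954 → NOT adequate.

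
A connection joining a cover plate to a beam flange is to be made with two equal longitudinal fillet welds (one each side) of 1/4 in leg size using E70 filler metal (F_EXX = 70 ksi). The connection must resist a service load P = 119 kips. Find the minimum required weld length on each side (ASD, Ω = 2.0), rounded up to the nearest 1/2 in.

Throat t_e = 0.707 × 0.25 = 0.1767 in.
r_n/Ω = (0.6 × 70 × 0.1767) / 2.0 = 3.712 kip/in.
L_req = P / (r_n/Ω) = 119 / 3.712 = 32.06 in total.
Per side: 32.06 / 2 = 16.03 in.
Round up → use L = 16.5 in on each side.

L = 16.5 in on each side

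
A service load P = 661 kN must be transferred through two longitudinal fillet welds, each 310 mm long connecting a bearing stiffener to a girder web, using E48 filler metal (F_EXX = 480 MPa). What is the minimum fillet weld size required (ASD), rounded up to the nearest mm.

w = 11 mm

Total weld length L = 620 mm.
Required throat t_e = P × Ω / (0.6 F_EXX × L) = 661 × 2.0 / (0.6 × 480 × 620 × 10⁻³) = 7.404 mm.
Required leg w = t_e / 0.707 = 10.47 mm → use 11 mm.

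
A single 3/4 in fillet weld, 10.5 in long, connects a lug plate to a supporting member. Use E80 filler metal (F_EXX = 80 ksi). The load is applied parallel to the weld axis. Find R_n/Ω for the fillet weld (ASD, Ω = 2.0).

R_n/Ω ≈ 134 kips

Effective throat t_e = 0.707 × 0.75 = 0.5302 in.
Total length L = 10.5 in; A_we = 0.5302 × 10.5 = 5.568 in².
F_nw = 0.6 F_EXX = 0.6 × 80 = 48 ksi.
R_n = 48 × 5.568 = 267.2 kips; R_n/Ω = 267.2/2.0 = 133.6 kips.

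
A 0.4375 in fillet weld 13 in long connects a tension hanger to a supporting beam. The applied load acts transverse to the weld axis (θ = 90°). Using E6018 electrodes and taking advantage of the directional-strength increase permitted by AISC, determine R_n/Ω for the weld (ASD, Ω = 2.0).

E60XX → F_EXX = 60 ksi.
t_e = 0.707 × 0.4375 = 0.3093 in; A_we = 0.3093 × 13 = 4.021 in².
Directional factor: 1.0 + 0.5 sin^1.5(90°) = 1.5.
F_nw = 0.6 × 60 × 1.5 = 54 ksi.
R_n/Ω = (54 × 4.021) / 2.0 = 108.6 kip.

R_n/Ω ≈ 109 kip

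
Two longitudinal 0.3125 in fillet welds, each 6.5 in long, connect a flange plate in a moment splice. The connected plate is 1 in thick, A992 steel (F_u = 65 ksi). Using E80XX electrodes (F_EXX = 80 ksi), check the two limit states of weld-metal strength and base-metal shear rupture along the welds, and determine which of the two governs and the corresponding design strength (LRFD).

φR_n ≈ 103 kips (weld metal governs)

t_e = 0.707 × 0.3125 = 0.2209 in; L = 13 in.
Weld metal: φR_n = 0.75 × 0.6 × 80 × 0.2209 × 13 = 103.4 kips.
Base metal (shear rupture): φR_n = 0.75 × 0.6 × 65 × 1 × 13 = 380.2 kips.
Governing: weld metal.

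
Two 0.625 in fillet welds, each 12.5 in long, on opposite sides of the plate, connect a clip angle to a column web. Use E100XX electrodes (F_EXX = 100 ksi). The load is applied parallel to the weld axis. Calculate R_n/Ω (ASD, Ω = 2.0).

R_n/Ω ≈ 331 kip

Effective throat t_e = 0.707 × 0.625 = 0.4419 in.
Total length L = 25 in; A_we = 0.4419 × 25 = 11.05 in².
F_nw = 0.6 F_EXX = 0.6 × 100 = 60 ksi.
R_n = 60 × 11.05 = 662.8 kip; R_n/Ω = 662.8/2.0 = 331.4 kip.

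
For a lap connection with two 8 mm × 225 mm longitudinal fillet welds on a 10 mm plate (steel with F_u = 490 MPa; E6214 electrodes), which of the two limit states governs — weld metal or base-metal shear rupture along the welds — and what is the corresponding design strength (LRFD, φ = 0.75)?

E62XX → F_EXX = 620 MPa.
t_e = 0.707 × 8 = 5.656 mm; L = 450 mm.
Weld metal: φR_n = 0.75 × 0.6 × 620 × 5.656 × 450 × 10⁻³ = 710.1 kN.
Base metal (shear rupture): φR_n = 0.75 × 0.6 × 490 × 10 × 450 × 10⁻³ = 992.2 kN.
Governing: weld metal.

φR_n ≈ 710 kN (weld metal governs)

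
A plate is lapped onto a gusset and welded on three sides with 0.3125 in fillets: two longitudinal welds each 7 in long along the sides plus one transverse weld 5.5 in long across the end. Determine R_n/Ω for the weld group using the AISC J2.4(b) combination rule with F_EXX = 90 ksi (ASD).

R_n/Ω ≈ 120 kips

t_e = 0.707 × 0.3125 = 0.2209 in.
R_nwl = 0.6 × 90 × 0.2209 × 14 = 167 kips (longitudinal, 2 welds).
R_nwt = 0.6 × 90 × 0.2209 × 5.5 = 65.62 kips (transverse, base value).
(i) R_nwl + R_nwt = 232.6 kips; (ii) 0.85 R_nwl + 1.5 R_nwt = 240.4 kips.
R_n = max = 240.4 kips [governs: (ii)]; R_n/Ω = 120.2 kips.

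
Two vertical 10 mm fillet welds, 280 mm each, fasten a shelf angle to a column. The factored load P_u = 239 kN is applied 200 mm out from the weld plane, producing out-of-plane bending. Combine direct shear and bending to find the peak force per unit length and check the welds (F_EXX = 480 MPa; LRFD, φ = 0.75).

L_w = 2 × 280 = 560 mm; section modulus (unit throat) S = 2 × L²/6 = 26130 mm².
Direct shear f_v = P/L_w = 239×10³/560 = 426.8 N/mm.
Moment M = P × e = 239×10³ × 200 = 47800000 N·mm; bending f_b = M/S = 1829 N/mm.
f_max = √(f_v² + f_b²) = √(426.8² + 1829²) = 1878 N/mm.
φr_n = 0.75 × 0.6 × 480 × (0.707 × 10) = 1527 N/mm → NOT adequate.

f_max ≈ 1880 N/mm; NOT adequate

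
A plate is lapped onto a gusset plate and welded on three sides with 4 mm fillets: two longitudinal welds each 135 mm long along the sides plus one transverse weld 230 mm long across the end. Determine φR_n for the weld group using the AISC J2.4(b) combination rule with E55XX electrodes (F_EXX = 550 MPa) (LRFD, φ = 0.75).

φR_n ≈ 402 kN

t_e = 0.707 × 4 = 2.828 mm.
R_nwl = 0.6 × 550 × 2.828 × 270 × 10⁻³ = 252 kN (longitudinal, 2 welds).
R_nwt = 0.6 × 550 × 2.828 × 230 × 10⁻³ = 214.6 kN (transverse, base value).
(i) R_nwl + R_nwt = 466.6 kN; (ii) 0.85 R_nwl + 1.5 R_nwt = 536.1 kN.
R_n = max = 536.1 kN [governs: (ii)]; φR_n = 402.1 kN.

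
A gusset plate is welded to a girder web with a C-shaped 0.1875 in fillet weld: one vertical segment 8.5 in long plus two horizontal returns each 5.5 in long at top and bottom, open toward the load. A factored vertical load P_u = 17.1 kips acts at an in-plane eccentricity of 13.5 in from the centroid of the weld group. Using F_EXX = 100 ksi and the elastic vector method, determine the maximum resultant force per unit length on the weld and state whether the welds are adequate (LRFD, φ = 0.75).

f_max ≈ 4.91 kip/in; adequate

Total weld length L_w = 19.5 in. Treat welds as unit-width lines.
Centroid: x̄ = 2×5.5×2.75 / 19.5 = 1.551 in from the vertical weld.
Polar moment about centroid: J = I_x + I_y = [8.5³/12 + 2×5.5×4.25²] + [8.5×1.551² + 2(5.5³/12 + 5.5×1.199²)] = 313.9 in³.
Direct shear f_v = P/L_w = 17.1 / 19.5 = 0.8769 kip/in (vertical).
Torsion M = P·e = 17.1 × 13.5 = 230.85 kip·in.
Critical point at (x, y) = (3.949, 4.25) from centroid. f_tx = M·y/J = 3.126 kip/in; f_ty = M·x/J = 2.904 kip/in.
Resultant f_max = √[f_tx² + (f_v + f_ty)²] = √[3.126² + (0.8769 + 2.904)²] = 4.906 kip/in.
Capacity per unit length: φr_n = 0.75 × 0.6 × 100 × (0.707 × 0.1875) = 5.965 kip/in.
4.906 ≤ 5.965 → adequate.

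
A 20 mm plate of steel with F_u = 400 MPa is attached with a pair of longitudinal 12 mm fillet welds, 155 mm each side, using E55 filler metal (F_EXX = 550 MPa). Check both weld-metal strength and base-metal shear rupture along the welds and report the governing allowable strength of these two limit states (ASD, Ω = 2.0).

t_e = 0.707 × 12 = 8.484 mm; L = 310 mm.
Weld metal: R_n/Ω = (1/2.0) × 0.6 × 550 × 8.484 × 310 × 10⁻³ = 434 kN.
Base metal (shear rupture): R_n/Ω = (1/2.0) × 0.6 × 400 × 20 × 310 × 10⁻³ = 744 kN.
Governing: weld metal.

R_n/Ω ≈ 434 kN (weld metal governs)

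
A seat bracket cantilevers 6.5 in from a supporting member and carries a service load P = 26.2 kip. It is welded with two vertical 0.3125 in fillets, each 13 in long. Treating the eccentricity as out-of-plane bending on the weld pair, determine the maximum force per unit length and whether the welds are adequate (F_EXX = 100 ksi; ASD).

L_w = 2 × 13 = 26 in; section modulus (unit throat) S = 2 × L²/6 = 56.33 in².
Direct shear f_v = P/L_w = 26.2/26 = 1.008 kip/in.
Moment M = P × e = 26.2 × 6.5 = 170.3 kip·in; bending f_b = M/S = 3.023 kip/in.
f_max = √(f_v² + f_b²) = √(1.008² + 3.023²) = 3.187 kip/in.
r_n/Ω = (1/2.0) × 0.6 × 100 × (0.707 × 0.3125) = 6.628 kip/in → adequate.

f_max ≈ 3.19 kip/in; adequate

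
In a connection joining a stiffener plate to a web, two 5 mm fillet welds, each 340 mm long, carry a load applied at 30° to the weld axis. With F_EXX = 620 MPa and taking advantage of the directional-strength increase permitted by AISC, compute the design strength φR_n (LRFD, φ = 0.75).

t_e = 0.707 × 5 = 3.535 mm; A_we = 3.535 × 680 = 2404 mm².
Directional factor: 1.0 + 0.5 sin^1.5(30°) = 1.177.
F_nw = 0.6 × 620 × 1.177 = 437.8 MPa.
φR_n = 0.75 × 437.8 × 2404 × 10⁻³ = 789.2 kN.

φR_n ≈ 789 kN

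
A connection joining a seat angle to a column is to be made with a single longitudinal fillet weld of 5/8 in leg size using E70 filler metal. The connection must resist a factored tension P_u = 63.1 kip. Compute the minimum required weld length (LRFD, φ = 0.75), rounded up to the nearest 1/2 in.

E70XX → F_EXX = 70 ksi.
Throat t_e = 0.707 × 0.625 = 0.4419 in.
φr_n = 0.75 × 0.6 × 70 × 0.4419 = 13.92 kip/in.
L_req = P_u / φr_n = 63.1 / 13.92 = 4.533 in total.
Round up → use L = 5 in.

L = 5 in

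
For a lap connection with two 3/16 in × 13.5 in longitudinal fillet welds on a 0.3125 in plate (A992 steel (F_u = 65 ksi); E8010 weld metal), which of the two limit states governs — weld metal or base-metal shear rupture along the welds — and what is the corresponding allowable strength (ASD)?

R_n/Ω ≈ 85.9 kips (weld metal governs)

E80XX → F_EXX = 80 ksi.
t_e = 0.707 × 0.1875 = 0.1326 in; L = 27 in.
Weld metal: R_n/Ω = (1/2.0) × 0.6 × 80 × 0.1326 × 27 = 85.9 kips.
Base metal (shear rupture): R_n/Ω = (1/2.0) × 0.6 × 65 × 0.3125 × 27 = 164.5 kips.
Governing: weld metal.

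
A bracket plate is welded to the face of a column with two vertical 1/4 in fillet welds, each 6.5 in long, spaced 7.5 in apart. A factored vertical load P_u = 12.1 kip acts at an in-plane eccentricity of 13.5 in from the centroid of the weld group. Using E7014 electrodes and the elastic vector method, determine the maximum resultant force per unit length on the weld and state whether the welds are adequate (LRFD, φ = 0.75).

f_max ≈ 4.29 kip/in; adequate

E70XX → F_EXX = 70 ksi.
Total weld length L_w = 13 in. Treat welds as unit-width lines.
Polar moment about centroid: J = 2[d³/12 + d(b/2)²] = 2[6.5³/12 + 6.5×3.75²] = 228.6 in³.
Direct shear f_v = P/L_w = 12.1 / 13 = 0.9308 kip/in (vertical).
Torsion M = P·e = 12.1 × 13.5 = 163.35 kip·in.
Critical point at (x, y) = (3.75, 3.25) from centroid. f_tx = M·y/J = 2.323 kip/in; f_ty = M·x/J = 2.68 kip/in.
Resultant f_max = √[f_tx² + (f_v + f_ty)²] = √[2.323² + (0.9308 + 2.68)²] = 4.293 kip/in.
Capacity per unit length: φr_n = 0.75 × 0.6 × 70 × (0.707 × 0.25) = 5.568 kip/in.
4.293 ≤ 5.568 → adequate.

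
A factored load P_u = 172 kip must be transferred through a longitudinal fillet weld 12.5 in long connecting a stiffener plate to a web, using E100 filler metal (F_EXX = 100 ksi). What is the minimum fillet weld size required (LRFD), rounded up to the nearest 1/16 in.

Total weld length L = 12.5 in.
Required throat t_e = P_u / (φ × 0.6 F_EXX × L) = 172 / (0.75 × 0.6 × 100 × 12.5) = 0.3058 in.
Required leg w = t_e / 0.707 = 0.4325 in → use 7/16 in.

w = 7/16 in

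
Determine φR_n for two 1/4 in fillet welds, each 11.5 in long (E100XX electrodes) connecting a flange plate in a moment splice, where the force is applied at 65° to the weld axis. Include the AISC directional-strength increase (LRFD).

φR_n ≈ 262 kips

E100XX → F_EXX = 100 ksi.
t_e = 0.707 × 0.25 = 0.1767 in; A_we = 0.1767 × 23 = 4.065 in².
Directional factor: 1.0 + 0.5 sin^1.5(65°) = 1.431.
F_nw = 0.6 × 100 × 1.431 = 85.88 ksi.
φR_n = 0.75 × 85.88 × 4.065 = 261.9 kips.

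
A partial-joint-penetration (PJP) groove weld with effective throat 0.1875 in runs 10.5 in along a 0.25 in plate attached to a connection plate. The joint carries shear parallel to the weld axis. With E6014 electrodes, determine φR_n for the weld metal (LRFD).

E60XX → F_EXX = 60 ksi.
Effective throat (given) t_e = 0.1875 in.
A_we = 0.1875 × 10.5 = 1.969 in².
F_nw = 0.6 F_EXX = 36 ksi.
φR_n = 0.75 × 36 × 1.969 = 53.16 kip.

φR_n ≈ 53.2 kip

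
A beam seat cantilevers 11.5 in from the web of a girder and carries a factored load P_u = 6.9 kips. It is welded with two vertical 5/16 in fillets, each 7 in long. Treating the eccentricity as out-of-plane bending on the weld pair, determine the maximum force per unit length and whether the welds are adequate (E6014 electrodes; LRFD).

f_max ≈ 4.88 kip/in; adequate

E60XX → F_EXX = 60 ksi.
L_w = 2 × 7 = 14 in; section modulus (unit throat) S = 2 × L²/6 = 16.33 in².
Direct shear f_v = P/L_w = 6.9/14 = 0.4929 kip/in.
Moment M = P × e = 6.9 × 11.5 = 79.35 kip·in; bending f_b = M/S = 4.858 kip/in.
f_max = √(f_v² + f_b²) = √(0.4929² + 4.858²) = 4.883 kip/in.
φr_n = 0.75 × 0.6 × 60 × (0.707 × 0.3125) = 5.965 kip/in → adequate.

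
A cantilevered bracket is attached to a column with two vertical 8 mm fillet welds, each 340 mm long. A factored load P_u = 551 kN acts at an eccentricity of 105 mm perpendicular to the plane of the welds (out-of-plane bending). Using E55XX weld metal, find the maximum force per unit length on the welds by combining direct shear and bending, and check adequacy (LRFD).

f_max ≈ 1710 N/mm; NOT adequate

E55XX → F_EXX = 550 MPa.
L_w = 2 × 340 = 680 mm; section modulus (unit throat) S = 2 × L²/6 = 38530 mm².
Direct shear f_v = P/L_w = 551×10³/680 = 810.3 N/mm.
Moment M = P × e = 551×10³ × 105 = 57855000 N·mm; bending f_b = M/S = 1501 N/mm.
f_max = √(f_v² + f_b²) = √(810.3² + 1501²) = 1706 N/mm.
φr_n = 0.75 × 0.6 × 550 × (0.707 × 8) = 1400 N/mm → NOT adequate.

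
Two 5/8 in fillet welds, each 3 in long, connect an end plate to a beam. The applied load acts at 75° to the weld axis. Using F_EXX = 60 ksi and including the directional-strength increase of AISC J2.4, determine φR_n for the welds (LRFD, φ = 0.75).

t_e = 0.707 × 0.625 = 0.4419 in; A_we = 0.4419 × 6 = 2.651 in².
Directional factor: 1.0 + 0.5 sin^1.5(75°) = 1.475.
F_nw = 0.6 × 60 × 1.475 = 53.09 ksi.
φR_n = 0.75 × 53.09 × 2.651 = 105.6 kips.

φR_n ≈ 106 kips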